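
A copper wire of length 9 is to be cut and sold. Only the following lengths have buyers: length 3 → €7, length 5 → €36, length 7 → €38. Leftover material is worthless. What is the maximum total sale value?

Let r[k] be the best obtainable value from length k. For each k, try every first piece i and keep the best of price[i] + r[k−i].
r[1] = 0
r[2] = 0
r[3] = 7
r[4] = 7
r[5] = max(7+0, 36+0) = 36
r[6] = max(7+7, 36+0) = 36
r[7] = max(7+7, 36+0, 38+0) = 38
r[8] = max(7+36, 36+7, 38+0) = 43
r[9] = max(7+36, 36+7, 38+0) = 43
One optimal cutting: pieces 5 + 3 with 1 meter of scrap → €43.

43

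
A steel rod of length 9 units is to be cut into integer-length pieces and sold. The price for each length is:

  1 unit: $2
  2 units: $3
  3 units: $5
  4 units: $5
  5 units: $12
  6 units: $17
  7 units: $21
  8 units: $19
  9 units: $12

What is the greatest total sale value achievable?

25

Build r[k] bottom-up: r[k] = max over allowed piece i of (p[i] + r[k−i]).
r[1] = 2
r[2] = max(2+2, 3+0) = 4
r[3] = max(2+4, 3+2, 5+0) = 6
r[4] = max(2+6, 3+4, 5+2, 5+0) = 8
r[5] = max(2+8, 3+6, 5+4, 5+2, 12+0) = 12
r[6] = max(2+12, 3+8, 5+6, 5+4, 12+2, 17+0) = 17
r[7] = max(2+17, 3+12, 5+8, …, 17+2, 21+0) = 21
r[8] = max(2+21, 3+17, 5+12, …, 21+2, 19+0) = 23
r[9] = max(2+23, 3+21, 5+17, …, 19+2, 12+0) = 25
One optimal cutting: 7 + 1 + 1 → $21 + $2 + $2 = $25.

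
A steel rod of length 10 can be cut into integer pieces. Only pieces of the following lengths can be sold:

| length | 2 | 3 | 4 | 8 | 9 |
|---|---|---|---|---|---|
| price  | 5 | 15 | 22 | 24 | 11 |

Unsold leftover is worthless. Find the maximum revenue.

52

Build f[k] bottom-up: f[k] = max over allowed piece i of (p[i] + f[k−i]).
f[1] = 0
f[2] = 5
f[3] = max(5+0, 15+0) = 15
f[4] = max(5+5, 15+0, 22+0) = 22
f[5] = max(5+15, 15+5, 22+0) = 22
f[6] = max(5+22, 15+15, 22+5) = 30
f[7] = max(5+22, 15+22, 22+15) = 37
f[8] = max(5+30, 15+22, 22+22, 24+0) = 44
f[9] = max(5+37, 15+30, 22+22, 24+0, 11+0) = 45
f[10] = max(5+44, 15+37, 22+30, 24+5, 11+0) = 52
One optimal cutting: 4 + 3 + 3 → $52.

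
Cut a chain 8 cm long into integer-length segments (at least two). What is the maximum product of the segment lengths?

Let m[k] be the best product for length k (with at least one cut). For each first piece i, the rest contributes max(k−i, m[k−i]).
m[2] = 1·max(1,0) = 1·1 = 1
m[3] = 1·max(2,1) = 1·2 = 2
m[4] = 2·max(2,1) = 2·2 = 4
m[5] = 2·max(3,2) = 2·3 = 6
m[6] = 3·max(3,2) = 3·3 = 9
m[7] = 2·max(5,6) = 2·6 = 12
m[8] = 2·max(6,9) = 2·9 = 18
One optimal split: 3 + 3 + 2; product 3·3·2 = 18.

18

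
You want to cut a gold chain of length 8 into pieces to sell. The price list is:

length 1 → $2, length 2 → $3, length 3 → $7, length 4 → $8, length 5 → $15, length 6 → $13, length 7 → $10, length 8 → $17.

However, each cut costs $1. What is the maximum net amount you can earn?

Consider every possible first cut. net[k] is the best of p[i]+net[k−i] over all sellable i≤k, charging 1 whenever i<k.
net[1] = 2
net[2] = max(2+2-1, 3+0) = 3
net[3] = max(2+3-1, 3+2-1, 7+0) = 7
net[4] = max(2+7-1, 3+3-1, 7+2-1, 8+0) = 8
net[5] = max(2+8-1, 3+7-1, 7+3-1, 8+2-1, 15+0) = 15
net[6] = max(2+15-1, 3+8-1, 7+7-1, 8+3-1, 15+2-1, 13+0) = 16
net[7] = max(2+16-1, 3+15-1, 7+8-1, …, 13+2-1, 10+0) = 17
net[8] = max(2+17-1, 3+16-1, 7+15-1, …, 10+2-1, 17+0) = 21
One optimal plan: pieces 5 + 3 (1 cut) → $22 − $1 = $21.

21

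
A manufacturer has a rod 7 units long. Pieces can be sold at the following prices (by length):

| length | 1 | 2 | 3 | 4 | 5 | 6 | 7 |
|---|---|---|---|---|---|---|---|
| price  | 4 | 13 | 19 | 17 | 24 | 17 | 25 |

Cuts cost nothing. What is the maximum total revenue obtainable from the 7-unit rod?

Consider every possible first cut. R[k] is the best of p[i]+R[k−i] over all sellable i≤k.
R[1] = 4
R[2] = max(4+4, 13+0) = 13
R[3] = max(4+13, 13+4, 19+0) = 19
R[4] = max(4+19, 13+13, 19+4, 17+0) = 26
R[5] = max(4+26, 13+19, 19+13, 17+4, 24+0) = 32
R[6] = max(4+32, 13+26, 19+19, 17+13, 24+4, 17+0) = 39
R[7] = max(4+39, 13+32, 19+26, …, 17+4, 25+0) = 45
One optimal cutting: 3 + 2 + 2 → $19 + $13 + $13 = $45.

45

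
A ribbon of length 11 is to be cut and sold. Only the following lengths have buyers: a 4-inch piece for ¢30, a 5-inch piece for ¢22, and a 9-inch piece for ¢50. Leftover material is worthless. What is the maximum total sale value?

60

Consider every possible first cut. best[k] is the best of p[i]+best[k−i] over all sellable i≤k.
best[1] = 0
best[2] = 0
best[3] = 0
best[4] = 30
best[5] = 30
best[6] = 30
best[7] = 30
best[8] = 60  (first piece 4, then best[4]=30)
best[9] = 60
best[10] = 60
best[11] = 60
One optimal cutting: pieces 4 + 4 with 3 inches of scrap → ¢60.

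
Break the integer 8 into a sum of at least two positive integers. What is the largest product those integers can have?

18

Let g[k] be the best product for length k (with at least one cut). For each first piece i, the rest contributes max(k−i, g[k−i]).
Small cases: g[2]=1.
g[3] = 1*max(2,1) = 1*2 = 2
g[4] = 2*max(2,1) = 2*2 = 4
g[5] = 2*max(3,2) = 2*3 = 6
g[6] = 3*max(3,2) = 3*3 = 9
g[7] = 2*max(5,6) = 2*6 = 12
g[8] = 2*max(6,9) = 2*9 = 18
One optimal split: 3 + 3 + 2; product 3*3*2 = 18.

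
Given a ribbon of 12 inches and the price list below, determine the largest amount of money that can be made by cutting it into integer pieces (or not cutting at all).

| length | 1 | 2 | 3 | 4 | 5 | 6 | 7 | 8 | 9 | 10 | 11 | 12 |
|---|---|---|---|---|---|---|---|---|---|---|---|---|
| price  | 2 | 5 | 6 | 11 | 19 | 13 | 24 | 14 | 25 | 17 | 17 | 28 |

Build r[k] bottom-up: r[k] = max over allowed piece i of (p[i] + r[k−i]).
r[1] = 2
r[2] = max(2+2, 5+0) = 5
r[3] = max(2+5, 5+2, 6+0) = 7
r[4] = max(2+7, 5+5, 6+2, 11+0) = 11
r[5] = max(2+11, 5+7, 6+5, 11+2, 19+0) = 19
r[6] = max(2+19, 5+11, 6+7, 11+5, 19+2, 13+0) = 21
r[7] = max(2+21, 5+19, 6+11, …, 13+2, 24+0) = 24
r[8] = max(2+24, 5+21, 6+19, …, 24+2, 14+0) = 26
r[9] = max(2+26, 5+24, 6+21, …, 14+2, 25+0) = 30
r[10] = max(2+30, 5+26, 6+24, …, 25+2, 17+0) = 38
r[11] = max(2+38, 5+30, 6+26, …, 17+2, 17+0) = 40
r[12] = max(2+40, 5+38, 6+30, …, 17+2, 28+0) = 43
One optimal cutting: 5 + 5 + 2 → ¢19 + ¢19 + ¢5 = ¢43.

43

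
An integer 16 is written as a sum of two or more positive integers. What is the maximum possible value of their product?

Let g[k] be the best product for length k (with at least one cut). For each first piece i, the rest contributes max(k−i, g[k−i]).
g[2] = 1·max(1,0) = 1·1 = 1
g[3] = max(1·2, 2·1) = 2
g[4] = max(1·3, 2·2, 3·1) = 4
g[5] = max(1·4, 2·3, 3·2, 4·1) = 6
g[6] = max(1·6, 2·4, 3·3, 4·2, 5·1) = 9
g[7] = max(1·9, 2·6, 3·4, 4·3, 5·2, 6·1) = 12
g[8] = max(1·12, 2·9, 3·6, …, 6·2, 7·1) = 18
g[9] = max(1·18, 2·12, 3·9, …, 7·2, 8·1) = 27
g[10] = max(1·27, 2·18, 3·12, …, 8·2, 9·1) = 36
g[11] = max(1·36, 2·27, 3·18, …, 9·2, 10·1) = 54
g[12] = max(1·54, 2·36, 3·27, …, 10·2, 11·1) = 81
g[13] = max(1·81, 2·54, 3·36, …, 11·2, 12·1) = 108
g[14] = max(1·108, 2·81, 3·54, …, 12·2, 13·1) = 162
g[15] = max(1·162, 2·108, 3·81, …, 13·2, 14·1) = 243
g[16] = max(1·243, 2·162, 3·108, …, 14·2, 15·1) = 324
One optimal split: 3 + 3 + 3 + 3 + 2 + 2; product 3·3·3·3·2·2 = 324.

324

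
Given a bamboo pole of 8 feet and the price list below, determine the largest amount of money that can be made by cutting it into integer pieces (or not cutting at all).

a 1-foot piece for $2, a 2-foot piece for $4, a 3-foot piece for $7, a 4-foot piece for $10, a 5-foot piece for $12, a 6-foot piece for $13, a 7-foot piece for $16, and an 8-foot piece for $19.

Build best[k] bottom-up: best[k] = max over allowed piece i of (p[i] + best[k−i]).
best[1] = 2
best[2] = max(2+2, 4+0) = 4
best[3] = max(2+4, 4+2, 7+0) = 7
best[4] = max(2+7, 4+4, 7+2, 10+0) = 10
best[5] = max(2+10, 4+7, 7+4, 10+2, 12+0) = 12
best[6] = max(2+12, 4+10, 7+7, 10+4, 12+2, 13+0) = 14
best[7] = max(2+14, 4+12, 7+10, …, 13+2, 16+0) = 17
best[8] = max(2+17, 4+14, 7+12, …, 16+2, 19+0) = 20
One optimal cutting: 4 + 4 → $10 + $10 = $20.

20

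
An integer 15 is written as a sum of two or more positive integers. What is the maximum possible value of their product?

Let prod[k] be the best product for length k (with at least one cut). For each first piece i, the rest contributes max(k−i, prod[k−i]).
prod[2] = 1*max(1,0) = 1*1 = 1
prod[3] = max(1*2, 2*1) = 2
prod[4] = max(1*3, 2*2, 3*1) = 4
prod[5] = max(1*4, 2*3, 3*2, 4*1) = 6
prod[6] = max(1*6, 2*4, 3*3, 4*2, 5*1) = 9
prod[7] = max(1*9, 2*6, 3*4, 4*3, 5*2, 6*1) = 12
prod[8] = max(1*12, 2*9, 3*6, …, 6*2, 7*1) = 18
prod[9] = max(1*18, 2*12, 3*9, …, 7*2, 8*1) = 27
prod[10] = max(1*27, 2*18, 3*12, …, 8*2, 9*1) = 36
prod[11] = max(1*36, 2*27, 3*18, …, 9*2, 10*1) = 54
prod[12] = max(1*54, 2*36, 3*27, …, 10*2, 11*1) = 81
prod[13] = max(1*81, 2*54, 3*36, …, 11*2, 12*1) = 108
prod[14] = max(1*108, 2*81, 3*54, …, 12*2, 13*1) = 162
prod[15] = max(1*162, 2*108, 3*81, …, 13*2, 14*1) = 243
One optimal split: 3 + 3 + 3 + 3 + 3; product 3*3*3*3*3 = 243.

243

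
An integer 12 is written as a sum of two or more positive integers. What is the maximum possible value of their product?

81

Fill m[k] for k=2..12: at each k try every first piece i and multiply by the better of (k−i) uncut or m[k−i].
Small cases: m[2]=1, m[3]=2, m[4]=4, m[5]=6.
m[6] = 3*max(3,2) = 3*3 = 9
m[7] = 2*max(5,6) = 2*6 = 12
m[8] = 2*max(6,9) = 2*9 = 18
m[9] = 3*max(6,9) = 3*9 = 27
m[10] = 2*max(8,18) = 2*18 = 36
m[11] = 2*max(9,27) = 2*27 = 54
m[12] = 3*max(9,27) = 3*27 = 81
One optimal split: 3 + 3 + 3 + 3; product 3*3*3*3 = 81.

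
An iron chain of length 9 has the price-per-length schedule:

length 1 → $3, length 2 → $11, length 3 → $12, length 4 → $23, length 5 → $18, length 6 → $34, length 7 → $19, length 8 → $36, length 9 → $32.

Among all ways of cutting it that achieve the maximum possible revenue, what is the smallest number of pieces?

3

Build r[k] bottom-up: r[k] = max over allowed piece i of (p[i] + r[k−i]).
r[1] = 3
r[2] = 11
r[3] = 14  (first piece 1, then r[2]=11)
r[4] = 23
r[5] = 26  (first piece 1, then r[4]=23)
r[6] = 34  (first piece 2, then r[4]=23)
r[7] = 37  (first piece 1, then r[6]=34)
r[8] = 46  (first piece 4, then r[4]=23)
r[9] = 49  (first piece 1, then r[8]=46)
Maximum revenue is $49.
Now minimize piece count subject to staying optimal: for each k, pieces[k] = 1 + min over i with p[i]+r[k−i]=r[k] of pieces[k−i].
pieces[6] = 1
pieces[7] = 2
pieces[8] = 2
pieces[9] = 3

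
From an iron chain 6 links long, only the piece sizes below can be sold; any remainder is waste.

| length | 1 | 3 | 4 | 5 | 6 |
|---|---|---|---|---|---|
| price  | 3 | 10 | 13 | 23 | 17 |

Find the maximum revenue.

26

Let best[k] be the best obtainable value from length k. For each k, try every first piece i and keep the best of price[i] + best[k−i].
best[1] = 3
best[2] = 6  (first piece 1, then best[1]=3)
best[3] = 10
best[4] = 13  (first piece 1, then best[3]=10)
best[5] = 23
best[6] = 26  (first piece 1, then best[5]=23)
One optimal cutting: 5 + 1 → $26.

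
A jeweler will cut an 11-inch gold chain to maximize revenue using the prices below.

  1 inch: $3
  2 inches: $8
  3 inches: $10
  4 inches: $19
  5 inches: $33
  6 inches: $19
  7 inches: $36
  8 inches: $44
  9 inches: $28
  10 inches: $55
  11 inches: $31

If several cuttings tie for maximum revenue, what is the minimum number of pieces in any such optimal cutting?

Let r[k] be the best obtainable value from length k. For each k, try every first piece i and keep the best of price[i] + r[k−i].
r[1] = 3
r[2] = max(3+3, 8+0) = 8
r[3] = max(3+8, 8+3, 10+0) = 11
r[4] = max(3+11, 8+8, 10+3, 19+0) = 19
r[5] = max(3+19, 8+11, 10+8, 19+3, 33+0) = 33
r[6] = max(3+33, 8+19, 10+11, 19+8, 33+3, 19+0) = 36
r[7] = max(3+36, 8+33, 10+19, …, 19+3, 36+0) = 41
r[8] = max(3+41, 8+36, 10+33, …, 36+3, 44+0) = 44
r[9] = max(3+44, 8+41, 10+36, …, 44+3, 28+0) = 52
r[10] = max(3+52, 8+44, 10+41, …, 28+3, 55+0) = 66
r[11] = max(3+66, 8+52, 10+44, …, 55+3, 31+0) = 69
Maximum revenue is $69.
Now minimize piece count subject to staying optimal: for each k, pieces[k] = 1 + min over i with p[i]+r[k−i]=r[k] of pieces[k−i].
pieces[8] = 1
pieces[9] = 2
pieces[10] = 2
pieces[11] = 3

3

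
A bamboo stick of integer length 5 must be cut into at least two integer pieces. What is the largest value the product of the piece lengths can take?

6

Let f[k] be the best product for length k (with at least one cut). For each first piece i, the rest contributes max(k−i, f[k−i]).
f[2] = 1×max(1,0) = 1×1 = 1
f[3] = max(1×2, 2×1) = 2
f[4] = max(1×3, 2×2, 3×1) = 4
f[5] = max(1×4, 2×3, 3×2, 4×1) = 6
One optimal split: 3 + 2; product 3×2 = 6.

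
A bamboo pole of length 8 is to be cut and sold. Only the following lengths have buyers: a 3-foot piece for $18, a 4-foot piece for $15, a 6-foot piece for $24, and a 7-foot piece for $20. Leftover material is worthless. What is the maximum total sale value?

Build r[k] bottom-up: r[k] = max over allowed piece i of (p[i] + r[k−i]).
r[1] = 0
r[2] = 0
r[3] = 18
r[4] = max(18+0, 15+0) = 18
r[5] = max(18+0, 15+0) = 18
r[6] = max(18+18, 15+0, 24+0) = 36
r[7] = max(18+18, 15+18, 24+0, 20+0) = 36
r[8] = max(18+18, 15+18, 24+0, 20+0) = 36
One optimal cutting: pieces 3 + 3 with 2 feet of scrap → $36.

36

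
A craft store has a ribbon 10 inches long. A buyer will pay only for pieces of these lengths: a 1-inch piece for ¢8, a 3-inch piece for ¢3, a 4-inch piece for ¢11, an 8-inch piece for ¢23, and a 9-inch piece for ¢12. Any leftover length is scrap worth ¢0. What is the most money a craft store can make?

Build best[k] bottom-up: best[k] = max over allowed piece i of (p[i] + best[k−i]).
best[1] = 8
best[2] = 16  (first piece 1, then best[1]=8)
best[3] = max(8+16, 3+0) = 24
best[4] = max(8+24, 3+8, 11+0) = 32
best[5] = max(8+32, 3+16, 11+8) = 40
best[6] = max(8+40, 3+24, 11+16) = 48
best[7] = max(8+48, 3+32, 11+24) = 56
best[8] = max(8+56, 3+40, 11+32, 23+0) = 64
best[9] = max(8+64, 3+48, 11+40, 23+8, 12+0) = 72
best[10] = max(8+72, 3+56, 11+48, 23+16, 12+8) = 80
One optimal cutting: 1 + 1 + 1 + 1 + 1 + 1 + 1 + 1 + 1 + 1 → ¢80.

80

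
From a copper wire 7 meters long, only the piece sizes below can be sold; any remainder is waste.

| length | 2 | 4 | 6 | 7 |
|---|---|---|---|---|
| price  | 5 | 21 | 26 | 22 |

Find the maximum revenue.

Build r[k] bottom-up: r[k] = max over allowed piece i of (p[i] + r[k−i]).
r[1] = 0
r[2] = 5
r[3] = 5
r[4] = 21
r[5] = 21
r[6] = 26  (first piece 2, then r[4]=21)
r[7] = 26
One optimal cutting: pieces 4 + 2 with 1 meter of scrap → €26.

26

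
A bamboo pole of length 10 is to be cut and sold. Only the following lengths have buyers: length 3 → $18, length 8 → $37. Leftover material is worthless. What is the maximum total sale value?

54

Consider every possible first cut. f[k] is the best of p[i]+f[k−i] over all sellable i≤k.
f[1] = 0
f[2] = 0
f[3] = 18
f[4] = 18
f[5] = 18
f[6] = 36  (first piece 3, then f[3]=18)
f[7] = 36
f[8] = 37
f[9] = 54  (first piece 3, then f[6]=36)
f[10] = 54
One optimal cutting: pieces 3 + 3 + 3 with 1 foot of scrap → $54.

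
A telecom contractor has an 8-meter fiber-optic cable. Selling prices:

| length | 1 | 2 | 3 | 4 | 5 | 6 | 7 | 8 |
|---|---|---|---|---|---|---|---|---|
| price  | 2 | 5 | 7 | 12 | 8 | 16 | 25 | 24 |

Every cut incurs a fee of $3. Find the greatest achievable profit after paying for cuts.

24

Let net[k] be the best obtainable value from length k. For each k, try every first piece i and keep the best of price[i] + net[k−i] minus the 3 cut fee when i<k.
net[1] = 2
net[2] = 5
net[3] = 7
net[4] = 12
net[5] = 11  (first piece 1, then net[4]=12)
net[6] = 16
net[7] = 25
net[8] = 24  (first piece 1, then net[7]=25)
One optimal plan: pieces 7 + 1 (1 cut) → $27 − $3 = $24.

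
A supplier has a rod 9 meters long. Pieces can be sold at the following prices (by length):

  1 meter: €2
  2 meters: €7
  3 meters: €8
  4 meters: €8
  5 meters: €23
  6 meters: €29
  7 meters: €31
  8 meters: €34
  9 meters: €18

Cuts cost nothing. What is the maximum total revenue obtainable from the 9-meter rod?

38

Consider every possible first cut. r[k] is the best of p[i]+r[k−i] over all sellable i≤k.
r[1] = 2
r[2] = max(2+2, 7+0) = 7
r[3] = max(2+7, 7+2, 8+0) = 9
r[4] = max(2+9, 7+7, 8+2, 8+0) = 14
r[5] = max(2+14, 7+9, 8+7, 8+2, 23+0) = 23
r[6] = max(2+23, 7+14, 8+9, 8+7, 23+2, 29+0) = 29
r[7] = max(2+29, 7+23, 8+14, …, 29+2, 31+0) = 31
r[8] = max(2+31, 7+29, 8+23, …, 31+2, 34+0) = 36
r[9] = max(2+36, 7+31, 8+29, …, 34+2, 18+0) = 38
One optimal cutting: 6 + 2 + 1 → €29 + €7 + €2 = €38.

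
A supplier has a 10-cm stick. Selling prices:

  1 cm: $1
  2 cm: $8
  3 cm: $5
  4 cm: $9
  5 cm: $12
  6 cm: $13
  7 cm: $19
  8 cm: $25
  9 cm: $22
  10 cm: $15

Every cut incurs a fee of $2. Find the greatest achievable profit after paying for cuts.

32

Consider every possible first cut. v[k] is the best of p[i]+v[k−i] over all sellable i≤k, charging 2 whenever i<k.
v[1] = 1
v[2] = 8
v[3] = 7  (first piece 1, then v[2]=8)
v[4] = 14  (first piece 2, then v[2]=8)
v[5] = 13  (first piece 1, then v[4]=14)
v[6] = 20  (first piece 2, then v[4]=14)
v[7] = 19  (first piece 1, then v[6]=20)
v[8] = 26  (first piece 2, then v[6]=20)
v[9] = 25  (first piece 1, then v[8]=26)
v[10] = 32  (first piece 2, then v[8]=26)
One optimal plan: pieces 2 + 2 + 2 + 2 + 2 (4 cuts) → $40 − $8 = $32.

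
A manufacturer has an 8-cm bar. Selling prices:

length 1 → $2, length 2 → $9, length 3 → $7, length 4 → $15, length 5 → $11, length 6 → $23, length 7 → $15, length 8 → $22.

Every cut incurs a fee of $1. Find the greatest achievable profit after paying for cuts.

Consider every possible first cut. net[k] is the best of p[i]+net[k−i] over all sellable i≤k, charging 1 whenever i<k.
net[1] = 2
net[2] = max(2+2-1, 9+0) = 9
net[3] = max(2+9-1, 9+2-1, 7+0) = 10
net[4] = max(2+10-1, 9+9-1, 7+2-1, 15+0) = 17
net[5] = max(2+17-1, 9+10-1, 7+9-1, 15+2-1, 11+0) = 18
net[6] = max(2+18-1, 9+17-1, 7+10-1, 15+9-1, 11+2-1, 23+0) = 25
net[7] = max(2+25-1, 9+18-1, 7+17-1, …, 23+2-1, 15+0) = 26
net[8] = max(2+26-1, 9+25-1, 7+18-1, …, 15+2-1, 22+0) = 33
One optimal plan: pieces 2 + 2 + 2 + 2 (3 cuts) → $36 − $3 = $33.

33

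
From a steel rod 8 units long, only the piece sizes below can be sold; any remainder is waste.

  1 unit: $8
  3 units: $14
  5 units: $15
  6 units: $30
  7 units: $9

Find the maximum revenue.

64

Let r[k] be the best obtainable value from length k. For each k, try every first piece i and keep the best of price[i] + r[k−i].
r[1] = 8
r[2] = 16  (first piece 1, then r[1]=8)
r[3] = 24  (first piece 1, then r[2]=16)
r[4] = 32  (first piece 1, then r[3]=24)
r[5] = 40  (first piece 1, then r[4]=32)
r[6] = 48  (first piece 1, then r[5]=40)
r[7] = 56  (first piece 1, then r[6]=48)
r[8] = 64  (first piece 1, then r[7]=56)
One optimal cutting: 1 + 1 + 1 + 1 + 1 + 1 + 1 + 1 → $64.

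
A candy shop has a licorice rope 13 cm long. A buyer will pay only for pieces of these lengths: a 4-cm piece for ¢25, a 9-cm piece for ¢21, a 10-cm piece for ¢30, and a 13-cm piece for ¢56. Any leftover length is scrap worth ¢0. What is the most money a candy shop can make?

75

Consider every possible first cut. f[k] is the best of p[i]+f[k−i] over all sellable i≤k.
f[1] = 0
f[2] = 0
f[3] = 0
f[4] = 25
f[5] = 25
f[6] = 25
f[7] = 25
f[8] = 50  (first piece 4, then f[4]=25)
f[9] = max(25+25, 21+0) = 50
f[10] = max(25+25, 21+0, 30+0) = 50
f[11] = max(25+25, 21+0, 30+0) = 50
f[12] = max(25+50, 21+0, 30+0) = 75
f[13] = max(25+50, 21+25, 30+0, 56+0) = 75
One optimal cutting: pieces 4 + 4 + 4 with 1 cm of scrap → ¢75.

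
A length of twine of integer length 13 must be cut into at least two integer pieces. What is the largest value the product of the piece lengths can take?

Fill prod[k] for k=2..13: at each k try every first piece i and multiply by the better of (k−i) uncut or prod[k−i].
prod[2] = 1×max(1,0) = 1×1 = 1
prod[3] = 1×max(2,1) = 1×2 = 2
prod[4] = 2×max(2,1) = 2×2 = 4
prod[5] = 2×max(3,2) = 2×3 = 6
prod[6] = 3×max(3,2) = 3×3 = 9
prod[7] = 2×max(5,6) = 2×6 = 12
prod[8] = 2×max(6,9) = 2×9 = 18
prod[9] = 3×max(6,9) = 3×9 = 27
prod[10] = 2×max(8,18) = 2×18 = 36
prod[11] = 2×max(9,27) = 2×27 = 54
prod[12] = 3×max(9,27) = 3×27 = 81
prod[13] = 2×max(11,54) = 2×54 = 108
One optimal split: 3 + 3 + 3 + 2 + 2; product 3×3×3×2×2 = 108.

108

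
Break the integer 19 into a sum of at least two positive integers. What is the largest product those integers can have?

972

Let prod[k] be the best product for length k (with at least one cut). For each first piece i, the rest contributes max(k−i, prod[k−i]).
Small cases: prod[2]=1, prod[3]=2, prod[4]=4, prod[5]=6, prod[6]=9, prod[7]=12, prod[8]=18, prod[9]=27, prod[10]=36, prod[11]=54, prod[12]=81, prod[13]=108.
prod[14] = 2*max(12,81) = 2*81 = 162
prod[15] = 3*max(12,81) = 3*81 = 243
prod[16] = 2*max(14,162) = 2*162 = 324
prod[17] = 2*max(15,243) = 2*243 = 486
prod[18] = 3*max(15,243) = 3*243 = 729
prod[19] = 2*max(17,486) = 2*486 = 972
One optimal split: 3 + 3 + 3 + 3 + 3 + 2 + 2; product 3*3*3*3*3*2*2 = 972.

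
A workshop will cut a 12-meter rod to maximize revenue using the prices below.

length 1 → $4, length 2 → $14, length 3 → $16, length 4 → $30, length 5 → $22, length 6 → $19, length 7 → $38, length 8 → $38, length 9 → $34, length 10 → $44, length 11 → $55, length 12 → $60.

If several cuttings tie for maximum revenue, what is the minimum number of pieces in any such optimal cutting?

3

Build r[k] bottom-up: r[k] = max over allowed piece i of (p[i] + r[k−i]).
r[1] = 4
r[2] = max(4+4, 14+0) = 14
r[3] = max(4+14, 14+4, 16+0) = 18
r[4] = max(4+18, 14+14, 16+4, 30+0) = 30
r[5] = max(4+30, 14+18, 16+14, 30+4, 22+0) = 34
r[6] = max(4+34, 14+30, 16+18, 30+14, 22+4, 19+0) = 44
r[7] = max(4+44, 14+34, 16+30, …, 19+4, 38+0) = 48
r[8] = max(4+48, 14+44, 16+34, …, 38+4, 38+0) = 60
r[9] = max(4+60, 14+48, 16+44, …, 38+4, 34+0) = 64
r[10] = max(4+64, 14+60, 16+48, …, 34+4, 44+0) = 74
r[11] = max(4+74, 14+64, 16+60, …, 44+4, 55+0) = 78
r[12] = max(4+78, 14+74, 16+64, …, 55+4, 60+0) = 90
Maximum revenue is $90.
Now minimize piece count subject to staying optimal: for each k, pieces[k] = 1 + min over i with p[i]+r[k−i]=r[k] of pieces[k−i].
pieces[9] = 3
pieces[10] = 3
pieces[11] = 4
pieces[12] = 3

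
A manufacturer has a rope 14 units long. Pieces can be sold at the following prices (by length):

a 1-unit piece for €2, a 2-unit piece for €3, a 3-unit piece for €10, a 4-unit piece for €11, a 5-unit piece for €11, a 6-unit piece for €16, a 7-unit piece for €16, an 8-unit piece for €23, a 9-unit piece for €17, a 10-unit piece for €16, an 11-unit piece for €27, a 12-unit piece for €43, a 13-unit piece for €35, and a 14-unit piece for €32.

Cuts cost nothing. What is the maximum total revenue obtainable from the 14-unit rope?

47

Consider every possible first cut. R[k] is the best of p[i]+R[k−i] over all sellable i≤k.
R[1] = 2
R[2] = max(2+2, 3+0) = 4
R[3] = max(2+4, 3+2, 10+0) = 10
R[4] = max(2+10, 3+4, 10+2, 11+0) = 12
R[5] = max(2+12, 3+10, 10+4, 11+2, 11+0) = 14
R[6] = max(2+14, 3+12, 10+10, 11+4, 11+2, 16+0) = 20
R[7] = max(2+20, 3+14, 10+12, …, 16+2, 16+0) = 22
R[8] = max(2+22, 3+20, 10+14, …, 16+2, 23+0) = 24
R[9] = max(2+24, 3+22, 10+20, …, 23+2, 17+0) = 30
R[10] = max(2+30, 3+24, 10+22, …, 17+2, 16+0) = 32
R[11] = max(2+32, 3+30, 10+24, …, 16+2, 27+0) = 34
R[12] = max(2+34, 3+32, 10+30, …, 27+2, 43+0) = 43
R[13] = max(2+43, 3+34, 10+32, …, 43+2, 35+0) = 45
R[14] = max(2+45, 3+43, 10+34, …, 35+2, 32+0) = 47
One optimal cutting: 12 + 1 + 1 → €43 + €2 + €2 = €47.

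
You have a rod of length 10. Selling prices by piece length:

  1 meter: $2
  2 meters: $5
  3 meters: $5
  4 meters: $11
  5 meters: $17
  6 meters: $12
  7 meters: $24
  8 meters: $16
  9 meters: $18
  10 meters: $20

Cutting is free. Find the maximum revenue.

34

Let best[k] be the best obtainable value from length k. For each k, try every first piece i and keep the best of price[i] + best[k−i].
best[1] = 2
best[2] = max(2+2, 5+0) = 5
best[3] = max(2+5, 5+2, 5+0) = 7
best[4] = max(2+7, 5+5, 5+2, 11+0) = 11
best[5] = max(2+11, 5+7, 5+5, 11+2, 17+0) = 17
best[6] = max(2+17, 5+11, 5+7, 11+5, 17+2, 12+0) = 19
best[7] = max(2+19, 5+17, 5+11, …, 12+2, 24+0) = 24
best[8] = max(2+24, 5+19, 5+17, …, 24+2, 16+0) = 26
best[9] = max(2+26, 5+24, 5+19, …, 16+2, 18+0) = 29
best[10] = max(2+29, 5+26, 5+24, …, 18+2, 20+0) = 34
One optimal cutting: 5 + 5 → $17 + $17 = $34.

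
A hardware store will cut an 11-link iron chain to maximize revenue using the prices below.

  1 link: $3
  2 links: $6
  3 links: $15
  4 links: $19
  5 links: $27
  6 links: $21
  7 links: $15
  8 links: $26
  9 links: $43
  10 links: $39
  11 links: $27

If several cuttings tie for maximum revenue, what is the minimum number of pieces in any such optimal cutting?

Consider every possible first cut. r[k] is the best of p[i]+r[k−i] over all sellable i≤k.
r[1] = 3
r[2] = max(3+3, 6+0) = 6
r[3] = max(3+6, 6+3, 15+0) = 15
r[4] = max(3+15, 6+6, 15+3, 19+0) = 19
r[5] = max(3+19, 6+15, 15+6, 19+3, 27+0) = 27
r[6] = max(3+27, 6+19, 15+15, 19+6, 27+3, 21+0) = 30
r[7] = max(3+30, 6+27, 15+19, …, 21+3, 15+0) = 34
r[8] = max(3+34, 6+30, 15+27, …, 15+3, 26+0) = 42
r[9] = max(3+42, 6+34, 15+30, …, 26+3, 43+0) = 46
r[10] = max(3+46, 6+42, 15+34, …, 43+3, 39+0) = 54
r[11] = max(3+54, 6+46, 15+42, …, 39+3, 27+0) = 57
Maximum revenue is $57.
Now minimize piece count subject to staying optimal: for each k, pieces[k] = 1 + min over i with p[i]+r[k−i]=r[k] of pieces[k−i].
pieces[8] = 2
pieces[9] = 2
pieces[10] = 2
pieces[11] = 3

3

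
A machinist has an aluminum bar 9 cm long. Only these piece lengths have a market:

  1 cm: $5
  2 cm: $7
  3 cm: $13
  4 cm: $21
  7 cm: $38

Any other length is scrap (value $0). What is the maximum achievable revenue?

Let r[k] be the best obtainable value from length k. For each k, try every first piece i and keep the best of price[i] + r[k−i].
r[1] = 5
r[2] = 10  (first piece 1, then r[1]=5)
r[3] = 15  (first piece 1, then r[2]=10)
r[4] = 21
r[5] = 26  (first piece 1, then r[4]=21)
r[6] = 31  (first piece 1, then r[5]=26)
r[7] = 38
r[8] = 43  (first piece 1, then r[7]=38)
r[9] = 48  (first piece 1, then r[8]=43)
One optimal cutting: 7 + 1 + 1 → $48.

48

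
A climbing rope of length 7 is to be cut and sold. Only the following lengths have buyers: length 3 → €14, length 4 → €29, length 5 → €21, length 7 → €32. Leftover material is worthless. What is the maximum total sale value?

43

Consider every possible first cut. r[k] is the best of p[i]+r[k−i] over all sellable i≤k.
r[1] = 0
r[2] = 0
r[3] = 14
r[4] = max(14+0, 29+0) = 29
r[5] = max(14+0, 29+0, 21+0) = 29
r[6] = max(14+14, 29+0, 21+0) = 29
r[7] = max(14+29, 29+14, 21+0, 32+0) = 43
One optimal cutting: 4 + 3 → €43.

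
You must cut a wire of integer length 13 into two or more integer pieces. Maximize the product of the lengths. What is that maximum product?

Let m[k] be the best product for length k (with at least one cut). For each first piece i, the rest contributes max(k−i, m[k−i]).
m[2] = 1*max(1,0) = 1*1 = 1
m[3] = 1*max(2,1) = 1*2 = 2
m[4] = 2*max(2,1) = 2*2 = 4
m[5] = 2*max(3,2) = 2*3 = 6
m[6] = 3*max(3,2) = 3*3 = 9
m[7] = 2*max(5,6) = 2*6 = 12
m[8] = 2*max(6,9) = 2*9 = 18
m[9] = 3*max(6,9) = 3*9 = 27
m[10] = 2*max(8,18) = 2*18 = 36
m[11] = 2*max(9,27) = 2*27 = 54
m[12] = 3*max(9,27) = 3*27 = 81
m[13] = 2*max(11,54) = 2*54 = 108
One optimal split: 3 + 3 + 3 + 2 + 2; product 3*3*3*2*2 = 108.

108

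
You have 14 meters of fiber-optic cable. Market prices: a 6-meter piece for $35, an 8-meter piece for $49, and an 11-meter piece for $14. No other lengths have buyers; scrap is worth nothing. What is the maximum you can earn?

84

Build r[k] bottom-up: r[k] = max over allowed piece i of (p[i] + r[k−i]).
r[1] = 0
r[2] = 0
r[3] = 0
r[4] = 0
r[5] = 0
r[6] = 35
r[7] = 35
r[8] = max(35+0, 49+0) = 49
r[9] = max(35+0, 49+0) = 49
r[10] = max(35+0, 49+0) = 49
r[11] = max(35+0, 49+0, 14+0) = 49
r[12] = max(35+35, 49+0, 14+0) = 70
r[13] = max(35+35, 49+0, 14+0) = 70
r[14] = max(35+49, 49+35, 14+0) = 84
One optimal cutting: 8 + 6 → $84.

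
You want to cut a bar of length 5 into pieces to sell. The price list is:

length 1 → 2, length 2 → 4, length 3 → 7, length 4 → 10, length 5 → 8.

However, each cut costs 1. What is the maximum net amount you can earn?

11

Consider every possible first cut. v[k] is the best of p[i]+v[k−i] over all sellable i≤k, charging 1 whenever i<k.
v[1] = 2
v[2] = max(2+2-1, 4+0) = 4
v[3] = max(2+4-1, 4+2-1, 7+0) = 7
v[4] = max(2+7-1, 4+4-1, 7+2-1, 10+0) = 10
v[5] = max(2+10-1, 4+7-1, 7+4-1, 10+2-1, 8+0) = 11
One optimal plan: pieces 4 + 1 (1 cut) → 12 − 1 = 11.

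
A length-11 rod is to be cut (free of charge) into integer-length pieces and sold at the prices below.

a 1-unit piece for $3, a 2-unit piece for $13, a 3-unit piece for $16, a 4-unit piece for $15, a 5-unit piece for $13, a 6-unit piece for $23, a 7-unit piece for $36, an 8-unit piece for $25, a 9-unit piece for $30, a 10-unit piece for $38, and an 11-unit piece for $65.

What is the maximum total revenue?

Let best[k] be the best obtainable value from length k. For each k, try every first piece i and keep the best of price[i] + best[k−i].
best[1] = 3
best[2] = 13
best[3] = 16  (first piece 1, then best[2]=13)
best[4] = 26  (first piece 2, then best[2]=13)
best[5] = 29  (first piece 1, then best[4]=26)
best[6] = 39  (first piece 2, then best[4]=26)
best[7] = 42  (first piece 1, then best[6]=39)
best[8] = 52  (first piece 2, then best[6]=39)
best[9] = 55  (first piece 1, then best[8]=52)
best[10] = 65  (first piece 2, then best[8]=52)
best[11] = 68  (first piece 1, then best[10]=65)
One optimal cutting: 2 + 2 + 2 + 2 + 2 + 1 → $13 + $13 + $13 + $13 + $13 + $3 = $68.

68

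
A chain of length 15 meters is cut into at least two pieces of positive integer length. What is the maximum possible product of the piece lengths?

243

Let P[k] be the best product for length k (with at least one cut). For each first piece i, the rest contributes max(k−i, P[k−i]).
Small cases: P[2]=1, P[3]=2, P[4]=4, P[5]=6, P[6]=9, P[7]=12, P[8]=18, P[9]=27, P[10]=36.
P[11] = 2*max(9,27) = 2*27 = 54
P[12] = 3*max(9,27) = 3*27 = 81
P[13] = 2*max(11,54) = 2*54 = 108
P[14] = 2*max(12,81) = 2*81 = 162
P[15] = 3*max(12,81) = 3*81 = 243
One optimal split: 3 + 3 + 3 + 3 + 3; product 3*3*3*3*3 = 243.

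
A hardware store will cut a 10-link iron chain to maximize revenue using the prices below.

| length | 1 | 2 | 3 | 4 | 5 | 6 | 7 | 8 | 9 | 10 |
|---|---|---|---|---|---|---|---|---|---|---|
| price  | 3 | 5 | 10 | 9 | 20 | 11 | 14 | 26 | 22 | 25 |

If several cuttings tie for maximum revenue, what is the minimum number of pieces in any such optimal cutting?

2

Consider every possible first cut. r[k] is the best of p[i]+r[k−i] over all sellable i≤k.
r[1] = 3
r[2] = 6  (first piece 1, then r[1]=3)
r[3] = 10
r[4] = 13  (first piece 1, then r[3]=10)
r[5] = 20
r[6] = 23  (first piece 1, then r[5]=20)
r[7] = 26  (first piece 1, then r[6]=23)
r[8] = 30  (first piece 3, then r[5]=20)
r[9] = 33  (first piece 1, then r[8]=30)
r[10] = 40  (first piece 5, then r[5]=20)
Maximum revenue is $40.
Now minimize piece count subject to staying optimal: for each k, pieces[k] = 1 + min over i with p[i]+r[k−i]=r[k] of pieces[k−i].
pieces[7] = 3
pieces[8] = 2
pieces[9] = 3
pieces[10] = 2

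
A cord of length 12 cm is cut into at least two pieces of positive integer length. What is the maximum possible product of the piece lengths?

81

Define g[k] = max over 1≤i<k of i · max(k−i, g[k−i]); the inner max lets the remainder stay uncut if that's better.
g[2] = 1×max(1,0) = 1×1 = 1
g[3] = 1×max(2,1) = 1×2 = 2
g[4] = 2×max(2,1) = 2×2 = 4
g[5] = 2×max(3,2) = 2×3 = 6
g[6] = 3×max(3,2) = 3×3 = 9
g[7] = 2×max(5,6) = 2×6 = 12
g[8] = 2×max(6,9) = 2×9 = 18
g[9] = 3×max(6,9) = 3×9 = 27
g[10] = 2×max(8,18) = 2×18 = 36
g[11] = 2×max(9,27) = 2×27 = 54
g[12] = 3×max(9,27) = 3×27 = 81
One optimal split: 3 + 3 + 3 + 3; product 3×3×3×3 = 81.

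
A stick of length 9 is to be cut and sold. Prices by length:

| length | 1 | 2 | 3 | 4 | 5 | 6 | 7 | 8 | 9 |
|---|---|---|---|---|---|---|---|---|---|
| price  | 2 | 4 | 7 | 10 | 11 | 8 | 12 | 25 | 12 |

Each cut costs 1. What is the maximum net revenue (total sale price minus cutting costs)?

Build v[k] bottom-up: v[k] = max over allowed piece i of (p[i] + v[k−i]) − 1 per cut.
v[1] = 2
v[2] = max(2+2-1, 4+0) = 4
v[3] = max(2+4-1, 4+2-1, 7+0) = 7
v[4] = max(2+7-1, 4+4-1, 7+2-1, 10+0) = 10
v[5] = max(2+10-1, 4+7-1, 7+4-1, 10+2-1, 11+0) = 11
v[6] = max(2+11-1, 4+10-1, 7+7-1, 10+4-1, 11+2-1, 8+0) = 13
v[7] = max(2+13-1, 4+11-1, 7+10-1, …, 8+2-1, 12+0) = 16
v[8] = max(2+16-1, 4+13-1, 7+11-1, …, 12+2-1, 25+0) = 25
v[9] = max(2+25-1, 4+16-1, 7+13-1, …, 25+2-1, 12+0) = 26
One optimal plan: pieces 8 + 1 (1 cut) → 27 − 1 = 26.

26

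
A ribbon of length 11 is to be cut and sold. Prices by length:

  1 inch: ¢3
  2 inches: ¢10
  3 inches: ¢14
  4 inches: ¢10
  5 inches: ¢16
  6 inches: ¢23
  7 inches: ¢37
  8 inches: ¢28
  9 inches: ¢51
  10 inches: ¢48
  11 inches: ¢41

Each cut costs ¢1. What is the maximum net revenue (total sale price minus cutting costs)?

60

Consider every possible first cut. v[k] is the best of p[i]+v[k−i] over all sellable i≤k, charging 1 whenever i<k.
v[1] = 3
v[2] = max(3+3-1, 10+0) = 10
v[3] = max(3+10-1, 10+3-1, 14+0) = 14
v[4] = max(3+14-1, 10+10-1, 14+3-1, 10+0) = 19
v[5] = max(3+19-1, 10+14-1, 14+10-1, 10+3-1, 16+0) = 23
v[6] = max(3+23-1, 10+19-1, 14+14-1, 10+10-1, 16+3-1, 23+0) = 28
v[7] = max(3+28-1, 10+23-1, 14+19-1, …, 23+3-1, 37+0) = 37
v[8] = max(3+37-1, 10+28-1, 14+23-1, …, 37+3-1, 28+0) = 39
v[9] = max(3+39-1, 10+37-1, 14+28-1, …, 28+3-1, 51+0) = 51
v[10] = max(3+51-1, 10+39-1, 14+37-1, …, 51+3-1, 48+0) = 53
v[11] = max(3+53-1, 10+51-1, 14+39-1, …, 48+3-1, 41+0) = 60
One optimal plan: pieces 9 + 2 (1 cut) → ¢61 − ¢1 = ¢60.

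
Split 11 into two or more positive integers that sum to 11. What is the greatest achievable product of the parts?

54

Fill f[k] for k=2..11: at each k try every first piece i and multiply by the better of (k−i) uncut or f[k−i].
Small cases: f[2]=1, f[3]=2, f[4]=4.
f[5] = 2×max(3,2) = 2×3 = 6
f[6] = 3×max(3,2) = 3×3 = 9
f[7] = 2×max(5,6) = 2×6 = 12
f[8] = 2×max(6,9) = 2×9 = 18
f[9] = 3×max(6,9) = 3×9 = 27
f[10] = 2×max(8,18) = 2×18 = 36
f[11] = 2×max(9,27) = 2×27 = 54
One optimal split: 3 + 3 + 3 + 2; product 3×3×3×2 = 54.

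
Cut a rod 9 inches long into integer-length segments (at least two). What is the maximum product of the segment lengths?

Define g[k] = max over 1≤i<k of i · max(k−i, g[k−i]); the inner max lets the remainder stay uncut if that's better.
g[2] = 1×max(1,0) = 1×1 = 1
g[3] = 1×max(2,1) = 1×2 = 2
g[4] = 2×max(2,1) = 2×2 = 4
g[5] = 2×max(3,2) = 2×3 = 6
g[6] = 3×max(3,2) = 3×3 = 9
g[7] = 2×max(5,6) = 2×6 = 12
g[8] = 2×max(6,9) = 2×9 = 18
g[9] = 3×max(6,9) = 3×9 = 27
One optimal split: 3 + 3 + 3; product 3×3×3 = 27.

27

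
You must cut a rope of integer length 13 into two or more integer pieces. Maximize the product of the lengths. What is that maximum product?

Fill f[k] for k=2..13: at each k try every first piece i and multiply by the better of (k−i) uncut or f[k−i].
f[2] = 1·max(1,0) = 1·1 = 1
f[3] = 1·max(2,1) = 1·2 = 2
f[4] = 2·max(2,1) = 2·2 = 4
f[5] = 2·max(3,2) = 2·3 = 6
f[6] = 3·max(3,2) = 3·3 = 9
f[7] = 2·max(5,6) = 2·6 = 12
f[8] = 2·max(6,9) = 2·9 = 18
f[9] = 3·max(6,9) = 3·9 = 27
f[10] = 2·max(8,18) = 2·18 = 36
f[11] = 2·max(9,27) = 2·27 = 54
f[12] = 3·max(9,27) = 3·27 = 81
f[13] = 2·max(11,54) = 2·54 = 108
One optimal split: 3 + 3 + 3 + 2 + 2; product 3·3·3·2·2 = 108.

108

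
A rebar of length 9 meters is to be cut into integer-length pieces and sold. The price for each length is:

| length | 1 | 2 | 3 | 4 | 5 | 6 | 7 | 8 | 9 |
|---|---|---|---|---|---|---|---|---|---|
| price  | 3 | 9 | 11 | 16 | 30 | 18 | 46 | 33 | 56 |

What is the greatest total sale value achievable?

Consider every possible first cut. best[k] is the best of p[i]+best[k−i] over all sellable i≤k.
best[1] = 3
best[2] = max(3+3, 9+0) = 9
best[3] = max(3+9, 9+3, 11+0) = 12
best[4] = max(3+12, 9+9, 11+3, 16+0) = 18
best[5] = max(3+18, 9+12, 11+9, 16+3, 30+0) = 30
best[6] = max(3+30, 9+18, 11+12, 16+9, 30+3, 18+0) = 33
best[7] = max(3+33, 9+30, 11+18, …, 18+3, 46+0) = 46
best[8] = max(3+46, 9+33, 11+30, …, 46+3, 33+0) = 49
best[9] = max(3+49, 9+46, 11+33, …, 33+3, 56+0) = 56
Best is to sell the whole 9-meter piece uncut for ₹56.

56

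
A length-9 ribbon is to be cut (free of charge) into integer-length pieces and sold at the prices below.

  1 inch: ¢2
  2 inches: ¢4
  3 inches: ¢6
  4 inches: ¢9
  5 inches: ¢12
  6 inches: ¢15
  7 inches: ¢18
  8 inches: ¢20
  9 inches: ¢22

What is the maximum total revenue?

Build best[k] bottom-up: best[k] = max over allowed piece i of (p[i] + best[k−i]).
best[1] = 2
best[2] = 4  (first piece 1, then best[1]=2)
best[3] = 6  (first piece 1, then best[2]=4)
best[4] = 9
best[5] = 12
best[6] = 15
best[7] = 18
best[8] = 20  (first piece 1, then best[7]=18)
best[9] = 22  (first piece 1, then best[8]=20)
One optimal cutting: 7 + 1 + 1 → ¢18 + ¢2 + ¢2 = ¢22.

22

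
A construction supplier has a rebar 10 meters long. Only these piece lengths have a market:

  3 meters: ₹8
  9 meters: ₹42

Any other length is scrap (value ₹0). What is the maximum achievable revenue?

Consider every possible first cut. best[k] is the best of p[i]+best[k−i] over all sellable i≤k.
best[1] = 0
best[2] = 0
best[3] = 8
best[4] = 8
best[5] = 8
best[6] = 16  (first piece 3, then best[3]=8)
best[7] = 16
best[8] = 16
best[9] = max(8+16, 42+0) = 42
best[10] = max(8+16, 42+0) = 42
One optimal cutting: pieces 9 with 1 meter of scrap → ₹42.

42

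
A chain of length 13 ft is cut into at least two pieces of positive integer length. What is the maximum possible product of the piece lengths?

Fill prod[k] for k=2..13: at each k try every first piece i and multiply by the better of (k−i) uncut or prod[k−i].
Small cases: prod[2]=1, prod[3]=2, prod[4]=4, prod[5]=6, prod[6]=9, prod[7]=12, prod[8]=18.
prod[9] = 3·max(6,9) = 3·9 = 27
prod[10] = 2·max(8,18) = 2·18 = 36
prod[11] = 2·max(9,27) = 2·27 = 54
prod[12] = 3·max(9,27) = 3·27 = 81
prod[13] = 2·max(11,54) = 2·54 = 108
One optimal split: 3 + 3 + 3 + 2 + 2; product 3·3·3·2·2 = 108.

108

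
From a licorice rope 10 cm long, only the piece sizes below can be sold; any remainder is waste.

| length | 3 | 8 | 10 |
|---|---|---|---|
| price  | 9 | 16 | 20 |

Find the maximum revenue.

Let f[k] be the best obtainable value from length k. For each k, try every first piece i and keep the best of price[i] + f[k−i].
f[1] = 0
f[2] = 0
f[3] = 9
f[4] = 9
f[5] = 9
f[6] = 18  (first piece 3, then f[3]=9)
f[7] = 18
f[8] = 18
f[9] = 27  (first piece 3, then f[6]=18)
f[10] = 27
One optimal cutting: pieces 3 + 3 + 3 with 1 cm of scrap → ¢27.

27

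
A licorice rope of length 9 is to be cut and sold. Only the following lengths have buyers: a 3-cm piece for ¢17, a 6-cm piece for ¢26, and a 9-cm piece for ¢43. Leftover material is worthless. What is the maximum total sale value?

51

Build r[k] bottom-up: r[k] = max over allowed piece i of (p[i] + r[k−i]).
r[1] = 0
r[2] = 0
r[3] = 17
r[4] = 17
r[5] = 17
r[6] = max(17+17, 26+0) = 34
r[7] = max(17+17, 26+0) = 34
r[8] = max(17+17, 26+0) = 34
r[9] = max(17+34, 26+17, 43+0) = 51
One optimal cutting: 3 + 3 + 3 → ¢51.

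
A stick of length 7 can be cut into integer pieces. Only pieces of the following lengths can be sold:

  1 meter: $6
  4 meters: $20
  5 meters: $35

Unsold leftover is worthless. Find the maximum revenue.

Let r[k] be the best obtainable value from length k. For each k, try every first piece i and keep the best of price[i] + r[k−i].
r[1] = 6
r[2] = 12  (first piece 1, then r[1]=6)
r[3] = 18  (first piece 1, then r[2]=12)
r[4] = max(6+18, 20+0) = 24
r[5] = max(6+24, 20+6, 35+0) = 35
r[6] = max(6+35, 20+12, 35+6) = 41
r[7] = max(6+41, 20+18, 35+12) = 47
One optimal cutting: 5 + 1 + 1 → $47.

47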